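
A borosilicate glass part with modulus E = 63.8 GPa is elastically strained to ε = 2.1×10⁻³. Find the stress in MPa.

σ = E·ε = 63800 MPa × 2.1×10⁻³ = 134 MPa.

134 MPa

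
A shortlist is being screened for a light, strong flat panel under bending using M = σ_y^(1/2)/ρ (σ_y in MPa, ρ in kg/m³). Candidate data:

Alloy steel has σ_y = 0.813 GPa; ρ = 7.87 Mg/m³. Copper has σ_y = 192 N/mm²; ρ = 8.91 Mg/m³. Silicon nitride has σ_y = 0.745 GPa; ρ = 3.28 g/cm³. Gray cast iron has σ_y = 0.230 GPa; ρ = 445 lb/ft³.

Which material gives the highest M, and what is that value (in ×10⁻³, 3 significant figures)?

silicon nitride, M = 8.32×10⁻³

Convert each candidate to consistent units, then evaluate M:
  alloy steel: σ_y = 813.0 MPa, ρ = 7870 kg/m³
  copper: σ_y = 192.0 MPa, ρ = 8910 kg/m³
  silicon nitride: σ_y = 745.0 MPa, ρ = 3280 kg/m³
  gray cast iron: σ_y = 230.0 MPa, ρ = 7128 kg/m³
  silicon nitride: M = 8.32×10⁻³
  alloy steel: M = 3.62×10⁻³
  gray cast iron: M = 2.13×10⁻³
  copper: M = 1.56×10⁻³
Silicon nitride ranks first.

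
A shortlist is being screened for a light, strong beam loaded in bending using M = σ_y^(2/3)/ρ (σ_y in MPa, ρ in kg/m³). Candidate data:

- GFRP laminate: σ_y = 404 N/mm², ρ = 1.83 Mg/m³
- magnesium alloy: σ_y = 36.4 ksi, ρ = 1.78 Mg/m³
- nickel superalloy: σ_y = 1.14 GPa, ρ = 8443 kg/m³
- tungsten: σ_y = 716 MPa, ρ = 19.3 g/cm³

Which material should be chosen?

GFRP laminate

Normalizing units and computing the index:
  GFRP laminate: σ_y = 404.0 MPa, ρ = 1830 kg/m³
  magnesium alloy: σ_y = 251.0 MPa, ρ = 1780 kg/m³
  nickel superalloy: σ_y = 1140 MPa, ρ = 8443 kg/m³
  tungsten: σ_y = 716.0 MPa, ρ = 19300 kg/m³
  GFRP laminate: M = 29.9×10⁻³
  magnesium alloy: M = 22.4×10⁻³
  nickel superalloy: M = 12.9×10⁻³
  tungsten: M = 4.15×10⁻³
The maximum is for GFRP laminate.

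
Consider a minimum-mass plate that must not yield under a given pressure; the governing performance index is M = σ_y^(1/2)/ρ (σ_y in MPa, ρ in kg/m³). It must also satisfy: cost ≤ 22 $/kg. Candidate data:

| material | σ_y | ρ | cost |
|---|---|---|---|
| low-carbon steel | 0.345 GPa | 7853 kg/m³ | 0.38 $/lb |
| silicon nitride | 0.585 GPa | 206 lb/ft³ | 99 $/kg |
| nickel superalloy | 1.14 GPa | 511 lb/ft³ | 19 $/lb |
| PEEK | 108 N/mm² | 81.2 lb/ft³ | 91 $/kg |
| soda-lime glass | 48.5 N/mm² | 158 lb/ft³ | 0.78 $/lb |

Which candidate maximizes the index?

Screen on constraints: cost ≤ 22 $/kg. Survivors: low-carbon steel, soda-lime glass.
Putting every candidate on a common basis:
  low-carbon steel: σ_y = 345.0 MPa, ρ = 7853 kg/m³
  soda-lime glass: σ_y = 48.50 MPa, ρ = 2531 kg/m³
  soda-lime glass: M = 2.75×10⁻³
  low-carbon steel: M = 2.37×10⁻³
Highest index: soda-lime glass.

soda-lime glass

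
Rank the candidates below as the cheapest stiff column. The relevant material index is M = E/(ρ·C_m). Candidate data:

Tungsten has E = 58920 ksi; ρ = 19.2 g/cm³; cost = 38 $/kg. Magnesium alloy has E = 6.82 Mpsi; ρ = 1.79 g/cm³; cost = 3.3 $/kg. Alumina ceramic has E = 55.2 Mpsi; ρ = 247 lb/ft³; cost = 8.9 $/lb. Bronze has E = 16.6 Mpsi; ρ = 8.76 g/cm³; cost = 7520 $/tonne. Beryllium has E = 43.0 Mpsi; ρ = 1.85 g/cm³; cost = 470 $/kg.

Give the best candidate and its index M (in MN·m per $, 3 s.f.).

magnesium alloy, M = 7.96 MN·m per $

Putting every candidate on a common basis:
  tungsten: E = 406.2 GPa, ρ = 19200 kg/m³, cost = 38.00 $/kg
  magnesium alloy: E = 47.02 GPa, ρ = 1790 kg/m³, cost = 3.300 $/kg
  alumina ceramic: E = 380.6 GPa, ρ = 3957 kg/m³, cost = 19.62 $/kg
  bronze: E = 114.5 GPa, ρ = 8760 kg/m³, cost = 7.520 $/kg
  beryllium: E = 296.5 GPa, ρ = 1850 kg/m³, cost = 470.0 $/kg
  magnesium alloy: M = 7.96 MN·m per $
  alumina ceramic: M = 4.90 MN·m per $
  bronze: M = 1.74 MN·m per $
  tungsten: M = 0.557 MN·m per $
  beryllium: M = 0.341 MN·m per $
Magnesium alloy has the largest M.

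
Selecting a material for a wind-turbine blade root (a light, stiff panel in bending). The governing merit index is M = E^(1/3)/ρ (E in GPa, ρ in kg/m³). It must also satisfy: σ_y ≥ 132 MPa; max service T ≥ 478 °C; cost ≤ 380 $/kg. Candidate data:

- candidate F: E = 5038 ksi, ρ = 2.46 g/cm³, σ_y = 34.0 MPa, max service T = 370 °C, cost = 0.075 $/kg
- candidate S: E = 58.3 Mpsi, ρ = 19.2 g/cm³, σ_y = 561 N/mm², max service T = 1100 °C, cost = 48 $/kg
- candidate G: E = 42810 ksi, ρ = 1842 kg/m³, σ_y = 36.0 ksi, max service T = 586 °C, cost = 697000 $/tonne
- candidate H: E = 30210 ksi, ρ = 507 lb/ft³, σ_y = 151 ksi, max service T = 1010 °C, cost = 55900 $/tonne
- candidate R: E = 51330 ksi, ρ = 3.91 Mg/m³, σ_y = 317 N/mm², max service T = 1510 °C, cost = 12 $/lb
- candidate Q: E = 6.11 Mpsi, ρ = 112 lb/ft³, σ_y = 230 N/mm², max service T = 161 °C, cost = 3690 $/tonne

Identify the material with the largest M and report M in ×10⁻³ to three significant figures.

candidate R, M = 1.81×10⁻³

Screen on constraints: σ_y ≥ 132 MPa; max service T ≥ 478 °C; cost ≤ 380 $/kg. Survivors: candidate S, candidate H, candidate R.
Normalizing units and computing the index:
  candidate S: E = 402.0 GPa, ρ = 19200 kg/m³
  candidate H: E = 208.3 GPa, ρ = 8121 kg/m³
  candidate R: E = 353.9 GPa, ρ = 3910 kg/m³
  candidate R: M = 1.81×10⁻³
  candidate H: M = 0.730×10⁻³
  candidate S: M = 0.384×10⁻³
Candidate R has the largest M.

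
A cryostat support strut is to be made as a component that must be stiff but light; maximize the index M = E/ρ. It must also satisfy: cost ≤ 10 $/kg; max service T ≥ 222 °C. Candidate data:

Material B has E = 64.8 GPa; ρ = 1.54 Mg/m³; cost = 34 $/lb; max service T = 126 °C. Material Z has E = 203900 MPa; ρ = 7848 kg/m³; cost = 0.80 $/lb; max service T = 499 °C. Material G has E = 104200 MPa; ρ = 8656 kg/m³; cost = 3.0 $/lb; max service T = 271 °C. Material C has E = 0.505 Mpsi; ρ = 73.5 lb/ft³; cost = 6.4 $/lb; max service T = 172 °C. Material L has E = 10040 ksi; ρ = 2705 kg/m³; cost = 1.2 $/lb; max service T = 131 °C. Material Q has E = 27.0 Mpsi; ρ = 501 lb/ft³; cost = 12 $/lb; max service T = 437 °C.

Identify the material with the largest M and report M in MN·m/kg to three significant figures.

material Z, M = 26.0 MN·m/kg

Screen on constraints: cost ≤ 10 $/kg; max service T ≥ 222 °C. Survivors: material Z, material G.
Putting every candidate on a common basis:
  material Z: E = 203.9 GPa, ρ = 7848 kg/m³
  material G: E = 104.2 GPa, ρ = 8656 kg/m³
  material Z: M = 26.0 MN·m/kg
  material G: M = 12.0 MN·m/kg
Material Z has the largest M.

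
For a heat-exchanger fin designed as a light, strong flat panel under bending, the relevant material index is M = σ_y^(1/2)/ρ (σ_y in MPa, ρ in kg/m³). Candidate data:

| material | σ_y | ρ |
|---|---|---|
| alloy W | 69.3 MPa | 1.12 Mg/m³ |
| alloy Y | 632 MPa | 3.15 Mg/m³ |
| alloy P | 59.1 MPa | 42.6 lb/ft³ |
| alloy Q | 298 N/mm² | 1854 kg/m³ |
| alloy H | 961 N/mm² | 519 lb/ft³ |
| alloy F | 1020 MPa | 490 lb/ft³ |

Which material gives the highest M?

Normalizing units and computing the index:
  alloy W: σ_y = 69.30 MPa, ρ = 1120 kg/m³
  alloy Y: σ_y = 632.0 MPa, ρ = 3150 kg/m³
  alloy P: σ_y = 59.10 MPa, ρ = 682.4 kg/m³
  alloy Q: σ_y = 298.0 MPa, ρ = 1854 kg/m³
  alloy H: σ_y = 961.0 MPa, ρ = 8314 kg/m³
  alloy F: σ_y = 1020 MPa, ρ = 7849 kg/m³
  alloy P: M = 11.3×10⁻³
  alloy Q: M = 9.31×10⁻³
  alloy Y: M = 7.98×10⁻³
  alloy W: M = 7.43×10⁻³
  alloy F: M = 4.07×10⁻³
  alloy H: M = 3.73×10⁻³
Alloy P ranks first.

alloy P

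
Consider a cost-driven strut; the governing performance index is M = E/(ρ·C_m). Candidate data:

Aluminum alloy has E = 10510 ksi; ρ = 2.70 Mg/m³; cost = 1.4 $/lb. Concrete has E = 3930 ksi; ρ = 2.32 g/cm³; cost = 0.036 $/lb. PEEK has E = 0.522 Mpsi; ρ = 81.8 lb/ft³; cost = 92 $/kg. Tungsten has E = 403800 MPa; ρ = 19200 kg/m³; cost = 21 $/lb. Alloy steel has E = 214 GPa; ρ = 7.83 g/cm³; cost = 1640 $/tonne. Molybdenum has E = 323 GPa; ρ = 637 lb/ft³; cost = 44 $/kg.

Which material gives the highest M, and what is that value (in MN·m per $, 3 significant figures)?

concrete, M = 147 MN·m per $

In SI units:
  aluminum alloy: E = 72.46 GPa, ρ = 2700 kg/m³, cost = 3.086 $/kg
  concrete: E = 27.10 GPa, ρ = 2320 kg/m³, cost = 0.07937 $/kg
  PEEK: E = 3.599 GPa, ρ = 1310 kg/m³, cost = 92.00 $/kg
  tungsten: E = 403.8 GPa, ρ = 19200 kg/m³, cost = 46.30 $/kg
  alloy steel: E = 214.0 GPa, ρ = 7830 kg/m³, cost = 1.640 $/kg
  molybdenum: E = 323.0 GPa, ρ = 10200 kg/m³, cost = 44.00 $/kg
  concrete: M = 147 MN·m per $
  alloy steel: M = 16.7 MN·m per $
  aluminum alloy: M = 8.70 MN·m per $
  molybdenum: M = 0.719 MN·m per $
  tungsten: M = 0.454 MN·m per $
  PEEK: M = 0.0299 MN·m per $
Highest index: concrete.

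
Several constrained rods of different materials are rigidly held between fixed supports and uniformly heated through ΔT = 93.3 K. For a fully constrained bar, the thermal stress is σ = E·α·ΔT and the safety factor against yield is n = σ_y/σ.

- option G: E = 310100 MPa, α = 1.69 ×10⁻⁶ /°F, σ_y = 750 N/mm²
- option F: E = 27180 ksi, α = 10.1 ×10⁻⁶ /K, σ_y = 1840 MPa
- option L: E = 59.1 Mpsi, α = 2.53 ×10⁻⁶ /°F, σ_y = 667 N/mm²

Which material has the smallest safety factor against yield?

Per material, after unit conversion:
  option G: E = 310.1, α = 3.04, σ_y = 750.0 → σ = 88.0 MPa, n = 8.52
  option F: E = 187.4, α = 10.1, σ_y = 1840 → σ = 177 MPa, n = 10.4
  option L: E = 407.5, α = 4.55, σ_y = 667.0 → σ = 173 MPa, n = 3.85
The minimum is option L at n = 3.85.

option L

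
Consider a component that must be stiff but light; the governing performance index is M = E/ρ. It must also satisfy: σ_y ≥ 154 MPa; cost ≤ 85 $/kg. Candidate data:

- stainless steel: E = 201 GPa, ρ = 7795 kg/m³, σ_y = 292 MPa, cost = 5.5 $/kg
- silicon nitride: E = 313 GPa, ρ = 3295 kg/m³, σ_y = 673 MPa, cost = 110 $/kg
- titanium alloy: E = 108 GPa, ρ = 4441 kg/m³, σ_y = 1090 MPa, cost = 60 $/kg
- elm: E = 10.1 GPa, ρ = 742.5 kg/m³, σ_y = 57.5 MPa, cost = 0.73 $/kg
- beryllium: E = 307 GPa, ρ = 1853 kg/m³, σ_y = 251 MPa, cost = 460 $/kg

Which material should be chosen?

Screen on constraints: σ_y ≥ 154 MPa; cost ≤ 85 $/kg. Survivors: stainless steel, titanium alloy.
Evaluate M for each candidate:
  stainless steel: M = 25.8 MN·m/kg
  titanium alloy: M = 24.3 MN·m/kg
Stainless steel has the largest M.

stainless steel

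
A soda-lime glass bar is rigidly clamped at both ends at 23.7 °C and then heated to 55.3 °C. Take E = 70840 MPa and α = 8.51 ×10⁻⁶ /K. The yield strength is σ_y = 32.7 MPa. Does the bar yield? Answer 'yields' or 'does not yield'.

E = 70840 MPa = 70.84 GPa.
ΔT = 31.60 K. Constrained thermal stress σ = E·α·ΔT = 70.84×10³ MPa × 8.51×10⁻⁶ × 31.60 = 19.1 MPa (compressive).
Compare to σ_y = 32.7 MPa: σ < σ_y, so it does not yield.

does not yield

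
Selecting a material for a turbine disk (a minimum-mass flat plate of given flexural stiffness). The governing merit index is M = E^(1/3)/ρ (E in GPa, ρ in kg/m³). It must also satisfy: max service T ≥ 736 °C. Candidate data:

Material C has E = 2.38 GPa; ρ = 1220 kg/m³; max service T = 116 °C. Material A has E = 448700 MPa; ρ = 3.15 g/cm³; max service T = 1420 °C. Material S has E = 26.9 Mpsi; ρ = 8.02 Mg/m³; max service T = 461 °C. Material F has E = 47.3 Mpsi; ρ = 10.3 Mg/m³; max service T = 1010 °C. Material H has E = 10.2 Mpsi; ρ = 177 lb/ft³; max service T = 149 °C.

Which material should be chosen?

material A

Screen on constraints: max service T ≥ 736 °C. Survivors: material A, material F.
Putting every candidate on a common basis:
  material A: E = 448.7 GPa, ρ = 3150 kg/m³
  material F: E = 326.1 GPa, ρ = 10300 kg/m³
  material A: M = 2.43×10⁻³
  material F: M = 0.668×10⁻³
Material A ranks first.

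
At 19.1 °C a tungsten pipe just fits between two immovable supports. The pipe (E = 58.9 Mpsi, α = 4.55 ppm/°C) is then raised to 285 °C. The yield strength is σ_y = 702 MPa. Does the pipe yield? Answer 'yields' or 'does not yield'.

E = 58.9 Mpsi = 406.1 GPa.
ΔT = 265.9 K. Constrained thermal stress σ = E·α·ΔT = 406.1×10³ MPa × 4.55×10⁻⁶ × 265.9 = 491 MPa (compressive).
Compare to σ_y = 702 MPa: σ < σ_y, so it does not yield.

does not yield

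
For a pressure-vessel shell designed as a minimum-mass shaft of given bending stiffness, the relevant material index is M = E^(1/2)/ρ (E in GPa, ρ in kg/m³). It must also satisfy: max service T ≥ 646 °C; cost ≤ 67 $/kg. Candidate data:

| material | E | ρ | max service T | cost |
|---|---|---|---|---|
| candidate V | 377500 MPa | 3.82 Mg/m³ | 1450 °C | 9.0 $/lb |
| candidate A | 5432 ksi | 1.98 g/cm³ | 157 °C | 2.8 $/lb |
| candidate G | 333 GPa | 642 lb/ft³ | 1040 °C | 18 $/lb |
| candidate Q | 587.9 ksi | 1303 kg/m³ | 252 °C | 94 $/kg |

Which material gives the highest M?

Screen on constraints: max service T ≥ 646 °C; cost ≤ 67 $/kg. Survivors: candidate V, candidate G.
Putting every candidate on a common basis:
  candidate V: E = 377.5 GPa, ρ = 3820 kg/m³
  candidate G: E = 333.0 GPa, ρ = 10280 kg/m³
  candidate V: M = 5.09×10⁻³
  candidate G: M = 1.77×10⁻³
Candidate V has the largest M.

candidate V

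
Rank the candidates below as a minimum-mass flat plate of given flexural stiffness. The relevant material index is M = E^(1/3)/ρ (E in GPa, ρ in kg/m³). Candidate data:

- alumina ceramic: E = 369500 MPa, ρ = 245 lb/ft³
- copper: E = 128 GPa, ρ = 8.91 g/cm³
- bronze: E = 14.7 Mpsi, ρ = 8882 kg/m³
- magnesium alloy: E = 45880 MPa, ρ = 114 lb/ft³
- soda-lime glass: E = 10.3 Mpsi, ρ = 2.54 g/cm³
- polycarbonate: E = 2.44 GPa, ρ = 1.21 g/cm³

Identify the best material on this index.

magnesium alloy

In SI units:
  alumina ceramic: E = 369.5 GPa, ρ = 3925 kg/m³
  copper: E = 128.0 GPa, ρ = 8910 kg/m³
  bronze: E = 101.4 GPa, ρ = 8882 kg/m³
  magnesium alloy: E = 45.88 GPa, ρ = 1826 kg/m³
  soda-lime glass: E = 71.02 GPa, ρ = 2540 kg/m³
  polycarbonate: E = 2.440 GPa, ρ = 1210 kg/m³
  magnesium alloy: M = 1.96×10⁻³
  alumina ceramic: M = 1.83×10⁻³
  soda-lime glass: M = 1.63×10⁻³
  polycarbonate: M = 1.11×10⁻³
  copper: M = 0.566×10⁻³
  bronze: M = 0.525×10⁻³
Magnesium alloy ranks first.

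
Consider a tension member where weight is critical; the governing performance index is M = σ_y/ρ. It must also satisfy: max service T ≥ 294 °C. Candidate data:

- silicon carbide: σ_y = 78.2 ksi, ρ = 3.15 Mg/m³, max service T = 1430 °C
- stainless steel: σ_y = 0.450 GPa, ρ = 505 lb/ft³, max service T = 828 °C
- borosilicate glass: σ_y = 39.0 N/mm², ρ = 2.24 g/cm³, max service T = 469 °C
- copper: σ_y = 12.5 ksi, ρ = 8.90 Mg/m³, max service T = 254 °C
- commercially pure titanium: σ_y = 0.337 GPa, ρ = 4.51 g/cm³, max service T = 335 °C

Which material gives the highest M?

Screen on constraints: max service T ≥ 294 °C. Survivors: silicon carbide, stainless steel, borosilicate glass, commercially pure titanium.
Putting every candidate on a common basis:
  silicon carbide: σ_y = 539.2 MPa, ρ = 3150 kg/m³
  stainless steel: σ_y = 450.0 MPa, ρ = 8089 kg/m³
  borosilicate glass: σ_y = 39.00 MPa, ρ = 2240 kg/m³
  commercially pure titanium: σ_y = 337.0 MPa, ρ = 4510 kg/m³
  silicon carbide: M = 171 kN·m/kg
  commercially pure titanium: M = 74.7 kN·m/kg
  stainless steel: M = 55.6 kN·m/kg
  borosilicate glass: M = 17.4 kN·m/kg
Silicon carbide has the largest M.

silicon carbide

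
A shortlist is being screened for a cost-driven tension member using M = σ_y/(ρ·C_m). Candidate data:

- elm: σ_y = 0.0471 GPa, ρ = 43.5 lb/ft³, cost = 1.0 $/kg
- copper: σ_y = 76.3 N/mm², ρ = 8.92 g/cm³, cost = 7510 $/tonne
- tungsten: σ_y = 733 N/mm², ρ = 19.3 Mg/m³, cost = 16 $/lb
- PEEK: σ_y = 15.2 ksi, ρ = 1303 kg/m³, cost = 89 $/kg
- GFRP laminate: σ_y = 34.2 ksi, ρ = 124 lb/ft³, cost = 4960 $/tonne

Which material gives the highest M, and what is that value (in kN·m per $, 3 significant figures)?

Convert each candidate to consistent units, then evaluate M:
  elm: σ_y = 47.10 MPa, ρ = 696.8 kg/m³, cost = 1.000 $/kg
  copper: σ_y = 76.30 MPa, ρ = 8920 kg/m³, cost = 7.510 $/kg
  tungsten: σ_y = 733.0 MPa, ρ = 19300 kg/m³, cost = 35.27 $/kg
  PEEK: σ_y = 104.8 MPa, ρ = 1303 kg/m³, cost = 89.00 $/kg
  GFRP laminate: σ_y = 235.8 MPa, ρ = 1986 kg/m³, cost = 4.960 $/kg
  elm: M = 67.6 kN·m per $
  GFRP laminate: M = 23.9 kN·m per $
  copper: M = 1.14 kN·m per $
  tungsten: M = 1.08 kN·m per $
  PEEK: M = 0.904 kN·m per $
The maximum is for elm.

elm, M = 67.6 kN·m per $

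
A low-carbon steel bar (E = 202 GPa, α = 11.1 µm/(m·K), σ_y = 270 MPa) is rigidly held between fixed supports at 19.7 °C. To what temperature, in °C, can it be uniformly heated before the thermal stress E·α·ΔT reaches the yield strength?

E·α·ΔT = 270.0 MPa ⇒ ΔT = 270.0 / (202.0×10³ × 11.1×10⁻⁶) = 120.4 K.
T = 19.7 + 120.4 = 140.1 °C.

140 °C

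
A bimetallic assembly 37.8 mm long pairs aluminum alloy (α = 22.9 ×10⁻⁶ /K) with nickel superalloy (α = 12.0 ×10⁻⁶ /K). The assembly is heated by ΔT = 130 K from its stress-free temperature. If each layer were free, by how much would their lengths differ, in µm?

Δα = |22.9 − 12.0|×10⁻⁶/K = 10.9×10⁻⁶/K.
ΔL_mismatch = Δα·L·ΔT = 10.9×10⁻⁶ × 37.8 mm × 130.0 K = 53.6 µm.

53.6 µm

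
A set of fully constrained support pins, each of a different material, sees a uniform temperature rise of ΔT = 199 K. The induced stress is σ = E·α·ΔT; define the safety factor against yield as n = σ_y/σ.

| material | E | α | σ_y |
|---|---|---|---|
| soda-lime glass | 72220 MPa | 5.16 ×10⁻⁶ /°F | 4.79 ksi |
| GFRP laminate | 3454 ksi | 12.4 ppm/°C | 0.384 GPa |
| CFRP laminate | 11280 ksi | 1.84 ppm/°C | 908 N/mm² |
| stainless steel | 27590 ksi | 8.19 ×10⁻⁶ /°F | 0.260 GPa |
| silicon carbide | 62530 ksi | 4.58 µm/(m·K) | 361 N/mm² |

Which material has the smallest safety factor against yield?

With everything in SI (GPa, ×10⁻⁶/K, MPa):
  soda-lime glass: E = 72.22, α = 9.29, σ_y = 33.03 → σ = 133 MPa, n = 0.247
  GFRP laminate: E = 23.81, α = 12.4, σ_y = 384.0 → σ = 58.8 MPa, n = 6.53
  CFRP laminate: E = 77.77, α = 1.84, σ_y = 908.0 → σ = 28.5 MPa, n = 31.9
  stainless steel: E = 190.2, α = 14.7, σ_y = 260.0 → σ = 558 MPa, n = 0.466
  silicon carbide: E = 431.1, α = 4.58, σ_y = 361.0 → σ = 393 MPa, n = 0.919
The minimum is soda-lime glass at n = 0.247.

soda-lime glass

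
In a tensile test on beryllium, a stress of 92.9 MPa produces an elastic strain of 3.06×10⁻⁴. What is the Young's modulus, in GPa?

E = σ/ε = 92.9 MPa / 3.06×10⁻⁴ = 303600 MPa = 304 GPa.

304 GPa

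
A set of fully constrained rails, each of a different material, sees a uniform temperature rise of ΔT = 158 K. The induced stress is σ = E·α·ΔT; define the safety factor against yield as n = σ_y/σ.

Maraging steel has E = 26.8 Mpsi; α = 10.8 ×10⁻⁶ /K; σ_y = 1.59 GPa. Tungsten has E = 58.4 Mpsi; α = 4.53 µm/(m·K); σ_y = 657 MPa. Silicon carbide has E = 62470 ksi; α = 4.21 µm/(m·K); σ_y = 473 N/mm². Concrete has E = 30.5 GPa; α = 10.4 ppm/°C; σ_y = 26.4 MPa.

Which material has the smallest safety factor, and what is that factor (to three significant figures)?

concrete, n = 0.527

In consistent units (E in GPa, α in ×10⁻⁶/K, σ_y in MPa):
  maraging steel: E = 184.8, α = 10.8, σ_y = 1590 → σ = 315 MPa, n = 5.04
  tungsten: E = 402.7, α = 4.53, σ_y = 657.0 → σ = 288 MPa, n = 2.28
  silicon carbide: E = 430.7, α = 4.21, σ_y = 473.0 → σ = 287 MPa, n = 1.65
  concrete: E = 30.50, α = 10.4, σ_y = 26.40 → σ = 50.1 MPa, n = 0.527
Smallest n: concrete with n = 0.527.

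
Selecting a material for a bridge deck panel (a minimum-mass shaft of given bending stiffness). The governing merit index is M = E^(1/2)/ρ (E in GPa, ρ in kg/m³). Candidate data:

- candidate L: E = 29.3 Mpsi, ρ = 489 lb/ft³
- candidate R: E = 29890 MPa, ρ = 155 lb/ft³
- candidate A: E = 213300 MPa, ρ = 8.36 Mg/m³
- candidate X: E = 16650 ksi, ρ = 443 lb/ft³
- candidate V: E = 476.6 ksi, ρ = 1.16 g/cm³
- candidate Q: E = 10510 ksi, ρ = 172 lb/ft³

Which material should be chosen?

candidate Q

Putting every candidate on a common basis:
  candidate L: E = 202.0 GPa, ρ = 7833 kg/m³
  candidate R: E = 29.89 GPa, ρ = 2483 kg/m³
  candidate A: E = 213.3 GPa, ρ = 8360 kg/m³
  candidate X: E = 114.8 GPa, ρ = 7096 kg/m³
  candidate V: E = 3.286 GPa, ρ = 1160 kg/m³
  candidate Q: E = 72.46 GPa, ρ = 2755 kg/m³
  candidate Q: M = 3.09×10⁻³
  candidate R: M = 2.20×10⁻³
  candidate L: M = 1.81×10⁻³
  candidate A: M = 1.75×10⁻³
  candidate V: M = 1.56×10⁻³
  candidate X: M = 1.51×10⁻³
Candidate Q has the largest M.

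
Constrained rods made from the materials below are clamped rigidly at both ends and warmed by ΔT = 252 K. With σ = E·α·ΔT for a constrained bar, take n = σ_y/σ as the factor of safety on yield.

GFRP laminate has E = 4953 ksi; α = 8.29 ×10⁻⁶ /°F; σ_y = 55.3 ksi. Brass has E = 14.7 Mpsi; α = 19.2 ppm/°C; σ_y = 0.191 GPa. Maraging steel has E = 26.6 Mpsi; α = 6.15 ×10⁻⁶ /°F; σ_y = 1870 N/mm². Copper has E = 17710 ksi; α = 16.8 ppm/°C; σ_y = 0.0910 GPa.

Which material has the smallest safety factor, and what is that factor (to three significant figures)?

copper, n = 0.176

Per material, after unit conversion:
  GFRP laminate: E = 34.15, α = 14.9, σ_y = 381.3 → σ = 128 MPa, n = 2.97
  brass: E = 101.4, α = 19.2, σ_y = 191.0 → σ = 490 MPa, n = 0.389
  maraging steel: E = 183.4, α = 11.1, σ_y = 1870 → σ = 512 MPa, n = 3.66
  copper: E = 122.1, α = 16.8, σ_y = 91.00 → σ = 517 MPa, n = 0.176
Copper has the lowest safety factor, n = 0.176.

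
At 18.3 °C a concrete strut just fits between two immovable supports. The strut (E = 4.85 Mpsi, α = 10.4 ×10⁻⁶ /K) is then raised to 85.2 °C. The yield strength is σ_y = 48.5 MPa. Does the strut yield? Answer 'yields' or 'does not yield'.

does not yield

E = 4.85 Mpsi = 33.44 GPa.
ΔT = 66.90 K. Constrained thermal stress σ = E·α·ΔT = 33.44×10³ MPa × 10.4×10⁻⁶ × 66.90 = 23.3 MPa (compressive).
Compare to σ_y = 48.5 MPa: σ < σ_y, so it does not yield.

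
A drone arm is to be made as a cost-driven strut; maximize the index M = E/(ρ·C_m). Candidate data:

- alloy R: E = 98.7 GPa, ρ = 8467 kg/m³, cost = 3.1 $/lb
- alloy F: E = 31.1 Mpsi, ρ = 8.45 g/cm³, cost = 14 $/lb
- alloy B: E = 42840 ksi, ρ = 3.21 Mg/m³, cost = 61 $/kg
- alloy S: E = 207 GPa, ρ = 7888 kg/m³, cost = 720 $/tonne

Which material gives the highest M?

Normalizing units and computing the index:
  alloy R: E = 98.70 GPa, ρ = 8467 kg/m³, cost = 6.834 $/kg
  alloy F: E = 214.4 GPa, ρ = 8450 kg/m³, cost = 30.86 $/kg
  alloy B: E = 295.4 GPa, ρ = 3210 kg/m³, cost = 61.00 $/kg
  alloy S: E = 207.0 GPa, ρ = 7888 kg/m³, cost = 0.7200 $/kg
  alloy S: M = 36.4 MN·m per $
  alloy R: M = 1.71 MN·m per $
  alloy B: M = 1.51 MN·m per $
  alloy F: M = 0.822 MN·m per $
Alloy S ranks first.

alloy S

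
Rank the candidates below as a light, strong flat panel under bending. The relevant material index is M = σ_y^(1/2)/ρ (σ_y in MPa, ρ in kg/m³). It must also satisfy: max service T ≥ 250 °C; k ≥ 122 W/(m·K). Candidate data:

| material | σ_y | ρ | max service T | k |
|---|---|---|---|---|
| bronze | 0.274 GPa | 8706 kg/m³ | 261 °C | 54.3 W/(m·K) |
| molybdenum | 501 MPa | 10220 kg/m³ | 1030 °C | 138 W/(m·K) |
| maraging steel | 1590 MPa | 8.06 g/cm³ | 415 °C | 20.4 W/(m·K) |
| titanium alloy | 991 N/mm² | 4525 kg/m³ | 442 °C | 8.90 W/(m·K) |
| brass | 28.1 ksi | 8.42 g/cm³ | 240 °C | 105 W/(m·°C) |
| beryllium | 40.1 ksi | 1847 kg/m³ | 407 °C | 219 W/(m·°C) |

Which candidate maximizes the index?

beryllium

Screen on constraints: max service T ≥ 250 °C; k ≥ 122 W/(m·K). Survivors: molybdenum, beryllium.
After converting to SI:
  molybdenum: σ_y = 501.0 MPa, ρ = 10220 kg/m³
  beryllium: σ_y = 276.5 MPa, ρ = 1847 kg/m³
  beryllium: M = 9.00×10⁻³
  molybdenum: M = 2.19×10⁻³
Beryllium ranks first.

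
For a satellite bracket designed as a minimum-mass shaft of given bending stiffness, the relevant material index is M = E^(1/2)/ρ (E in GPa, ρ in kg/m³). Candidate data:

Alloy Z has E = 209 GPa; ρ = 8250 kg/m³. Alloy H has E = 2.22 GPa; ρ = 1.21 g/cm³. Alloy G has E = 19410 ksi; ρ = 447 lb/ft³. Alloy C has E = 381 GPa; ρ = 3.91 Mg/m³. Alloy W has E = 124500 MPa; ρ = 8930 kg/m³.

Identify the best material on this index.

Putting every candidate on a common basis:
  alloy Z: E = 209.0 GPa, ρ = 8250 kg/m³
  alloy H: E = 2.220 GPa, ρ = 1210 kg/m³
  alloy G: E = 133.8 GPa, ρ = 7160 kg/m³
  alloy C: E = 381.0 GPa, ρ = 3910 kg/m³
  alloy W: E = 124.5 GPa, ρ = 8930 kg/m³
  alloy C: M = 4.99×10⁻³
  alloy Z: M = 1.75×10⁻³
  alloy G: M = 1.62×10⁻³
  alloy W: M = 1.25×10⁻³
  alloy H: M = 1.23×10⁻³
Alloy C ranks first.

alloy C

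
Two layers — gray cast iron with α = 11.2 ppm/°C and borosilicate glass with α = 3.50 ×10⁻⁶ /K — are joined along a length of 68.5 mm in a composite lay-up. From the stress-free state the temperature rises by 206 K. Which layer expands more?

gray cast iron

α(gray cast iron) = 11.2×10⁻⁶/K vs α(borosilicate glass) = 3.50×10⁻⁶/K.
Higher α expands more for the same ΔT: gray cast iron.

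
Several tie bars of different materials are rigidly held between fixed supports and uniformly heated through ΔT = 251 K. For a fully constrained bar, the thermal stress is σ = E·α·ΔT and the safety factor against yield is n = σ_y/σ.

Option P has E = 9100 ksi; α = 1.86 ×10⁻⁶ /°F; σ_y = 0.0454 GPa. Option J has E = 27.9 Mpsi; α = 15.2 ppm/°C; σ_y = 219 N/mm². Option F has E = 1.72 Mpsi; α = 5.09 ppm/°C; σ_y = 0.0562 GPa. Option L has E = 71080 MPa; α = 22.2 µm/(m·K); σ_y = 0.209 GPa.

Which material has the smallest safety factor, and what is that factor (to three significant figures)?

In consistent units (E in GPa, α in ×10⁻⁶/K, σ_y in MPa):
  option P: E = 62.74, α = 3.35, σ_y = 45.40 → σ = 52.7 MPa, n = 0.861
  option J: E = 192.4, α = 15.2, σ_y = 219.0 → σ = 734 MPa, n = 0.298
  option F: E = 11.86, α = 5.09, σ_y = 56.20 → σ = 15.2 MPa, n = 3.71
  option L: E = 71.08, α = 22.2, σ_y = 209.0 → σ = 396 MPa, n = 0.528
Smallest n: option J with n = 0.298.

option J, n = 0.298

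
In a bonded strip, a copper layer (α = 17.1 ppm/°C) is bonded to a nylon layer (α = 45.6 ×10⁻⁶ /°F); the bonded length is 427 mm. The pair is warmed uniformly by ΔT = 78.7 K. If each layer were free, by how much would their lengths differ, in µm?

nylon: α = 45.6×10⁻⁶/°F × 9/5 = 82.1×10⁻⁶/K.
Δα = |17.1 − 82.1|×10⁻⁶/K = 65.0×10⁻⁶/K.
ΔL_mismatch = Δα·L·ΔT = 65.0×10⁻⁶ × 427.0 mm × 78.7 K = 2180 µm.

2180 µm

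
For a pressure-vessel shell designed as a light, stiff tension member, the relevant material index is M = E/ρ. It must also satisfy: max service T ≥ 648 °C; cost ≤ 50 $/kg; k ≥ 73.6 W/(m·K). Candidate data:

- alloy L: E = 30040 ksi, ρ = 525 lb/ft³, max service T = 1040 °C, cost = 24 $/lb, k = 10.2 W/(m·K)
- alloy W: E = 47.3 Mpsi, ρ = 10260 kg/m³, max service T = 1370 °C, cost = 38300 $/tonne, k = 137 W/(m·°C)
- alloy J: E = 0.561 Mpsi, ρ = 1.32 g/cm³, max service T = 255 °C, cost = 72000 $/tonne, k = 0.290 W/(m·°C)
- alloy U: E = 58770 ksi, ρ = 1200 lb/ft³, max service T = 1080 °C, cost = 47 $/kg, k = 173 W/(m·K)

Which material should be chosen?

Screen on constraints: max service T ≥ 648 °C; cost ≤ 50 $/kg; k ≥ 73.6 W/(m·K). Survivors: alloy W, alloy U.
Putting every candidate on a common basis:
  alloy W: E = 326.1 GPa, ρ = 10260 kg/m³
  alloy U: E = 405.2 GPa, ρ = 19220 kg/m³
  alloy W: M = 31.8 MN·m/kg
  alloy U: M = 21.1 MN·m/kg
Alloy W ranks first.

alloy W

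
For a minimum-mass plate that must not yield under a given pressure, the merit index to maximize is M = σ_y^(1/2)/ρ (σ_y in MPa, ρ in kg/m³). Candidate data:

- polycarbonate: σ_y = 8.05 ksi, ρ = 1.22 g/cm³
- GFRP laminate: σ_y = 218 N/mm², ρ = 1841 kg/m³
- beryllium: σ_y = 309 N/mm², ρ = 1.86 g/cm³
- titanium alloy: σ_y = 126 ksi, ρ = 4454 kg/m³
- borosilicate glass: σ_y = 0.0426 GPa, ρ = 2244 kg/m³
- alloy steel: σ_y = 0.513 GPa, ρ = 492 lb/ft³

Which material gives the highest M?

beryllium

Normalizing units and computing the index:
  polycarbonate: σ_y = 55.50 MPa, ρ = 1220 kg/m³
  GFRP laminate: σ_y = 218.0 MPa, ρ = 1841 kg/m³
  beryllium: σ_y = 309.0 MPa, ρ = 1860 kg/m³
  titanium alloy: σ_y = 868.7 MPa, ρ = 4454 kg/m³
  borosilicate glass: σ_y = 42.60 MPa, ρ = 2244 kg/m³
  alloy steel: σ_y = 513.0 MPa, ρ = 7881 kg/m³
  beryllium: M = 9.45×10⁻³
  GFRP laminate: M = 8.02×10⁻³
  titanium alloy: M = 6.62×10⁻³
  polycarbonate: M = 6.11×10⁻³
  borosilicate glass: M = 2.91×10⁻³
  alloy steel: M = 2.87×10⁻³
Highest index: beryllium.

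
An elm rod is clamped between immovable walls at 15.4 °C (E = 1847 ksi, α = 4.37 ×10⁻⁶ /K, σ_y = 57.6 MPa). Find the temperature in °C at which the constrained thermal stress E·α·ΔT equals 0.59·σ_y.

626 °C

E = 1847 ksi = 12.73 GPa.
E·α·ΔT = 33.98 MPa ⇒ ΔT = 33.98 / (12.73×10³ × 4.37×10⁻⁶) = 610.7 K.
T = 15.4 + 610.7 = 626.1 °C.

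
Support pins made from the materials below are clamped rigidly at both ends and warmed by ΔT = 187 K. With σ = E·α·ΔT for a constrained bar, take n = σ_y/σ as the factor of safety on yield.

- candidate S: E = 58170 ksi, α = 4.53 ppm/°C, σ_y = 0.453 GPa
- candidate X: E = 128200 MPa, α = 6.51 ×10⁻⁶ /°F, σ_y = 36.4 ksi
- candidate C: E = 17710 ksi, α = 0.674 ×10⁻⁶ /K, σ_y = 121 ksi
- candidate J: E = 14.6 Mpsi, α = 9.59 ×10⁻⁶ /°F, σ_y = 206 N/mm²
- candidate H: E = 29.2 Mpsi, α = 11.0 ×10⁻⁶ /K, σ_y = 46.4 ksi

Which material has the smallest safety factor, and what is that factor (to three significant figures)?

Per material, after unit conversion:
  candidate S: E = 401.1, α = 4.53, σ_y = 453.0 → σ = 340 MPa, n = 1.33
  candidate X: E = 128.2, α = 11.7, σ_y = 251.0 → σ = 281 MPa, n = 0.893
  candidate C: E = 122.1, α = 0.674, σ_y = 834.3 → σ = 15.4 MPa, n = 54.2
  candidate J: E = 100.7, α = 17.3, σ_y = 206.0 → σ = 325 MPa, n = 0.634
  candidate H: E = 201.3, α = 11.0, σ_y = 319.9 → σ = 414 MPa, n = 0.773
Candidate J has the lowest safety factor, n = 0.634.

candidate J, n = 0.634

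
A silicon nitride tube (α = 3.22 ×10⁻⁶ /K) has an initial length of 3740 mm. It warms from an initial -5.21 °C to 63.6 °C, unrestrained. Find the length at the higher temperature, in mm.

ΔT = 63.6 − (-5.21) = 68.81 K.
ΔL = α·L₀·ΔT = 3.22×10⁻⁶ × 3740 mm × 68.81 K = 0.829 mm.
L = L₀ + ΔL = 3740 + 0.829 = 3740.8 mm.

3740.8 mm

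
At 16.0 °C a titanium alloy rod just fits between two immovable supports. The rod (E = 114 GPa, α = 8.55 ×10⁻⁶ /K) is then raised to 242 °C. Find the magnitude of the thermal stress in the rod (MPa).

220 MPa

ΔT = 226.0 K. Constrained thermal stress σ = E·α·ΔT = 114.0×10³ MPa × 8.55×10⁻⁶ × 226.0 = 220 MPa (compressive).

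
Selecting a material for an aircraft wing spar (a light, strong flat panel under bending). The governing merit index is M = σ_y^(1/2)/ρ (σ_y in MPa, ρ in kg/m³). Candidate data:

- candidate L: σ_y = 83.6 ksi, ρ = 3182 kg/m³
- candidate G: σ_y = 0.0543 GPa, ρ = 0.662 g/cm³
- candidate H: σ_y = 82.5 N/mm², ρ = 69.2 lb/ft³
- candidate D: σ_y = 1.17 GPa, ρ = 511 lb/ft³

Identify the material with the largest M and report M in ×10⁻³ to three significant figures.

Putting every candidate on a common basis:
  candidate L: σ_y = 576.4 MPa, ρ = 3182 kg/m³
  candidate G: σ_y = 54.30 MPa, ρ = 662.0 kg/m³
  candidate H: σ_y = 82.50 MPa, ρ = 1108 kg/m³
  candidate D: σ_y = 1170 MPa, ρ = 8185 kg/m³
  candidate G: M = 11.1×10⁻³
  candidate H: M = 8.19×10⁻³
  candidate L: M = 7.55×10⁻³
  candidate D: M = 4.18×10⁻³
Candidate G has the largest M.

candidate G, M = 11.1×10⁻³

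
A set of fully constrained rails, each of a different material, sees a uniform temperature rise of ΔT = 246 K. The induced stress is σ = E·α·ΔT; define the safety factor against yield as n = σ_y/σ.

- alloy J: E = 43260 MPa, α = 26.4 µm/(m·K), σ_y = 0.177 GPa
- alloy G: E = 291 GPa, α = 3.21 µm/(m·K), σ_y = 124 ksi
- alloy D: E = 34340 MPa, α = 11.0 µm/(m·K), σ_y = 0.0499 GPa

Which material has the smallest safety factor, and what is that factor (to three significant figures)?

alloy D, n = 0.537

In consistent units (E in GPa, α in ×10⁻⁶/K, σ_y in MPa):
  alloy J: E = 43.26, α = 26.4, σ_y = 177.0 → σ = 281 MPa, n = 0.630
  alloy G: E = 291.0, α = 3.21, σ_y = 855.0 → σ = 230 MPa, n = 3.72
  alloy D: E = 34.34, α = 11.0, σ_y = 49.90 → σ = 92.9 MPa, n = 0.537
Alloy D has the lowest safety factor, n = 0.537.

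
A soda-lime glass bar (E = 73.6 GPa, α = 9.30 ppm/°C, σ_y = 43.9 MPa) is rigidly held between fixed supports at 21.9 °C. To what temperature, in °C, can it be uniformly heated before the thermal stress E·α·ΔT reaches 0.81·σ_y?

E·α·ΔT = 35.56 MPa ⇒ ΔT = 35.56 / (73.60×10³ × 9.30×10⁻⁶) = 51.95 K.
T = 21.9 + 51.95 = 73.85 °C.

73.9 °C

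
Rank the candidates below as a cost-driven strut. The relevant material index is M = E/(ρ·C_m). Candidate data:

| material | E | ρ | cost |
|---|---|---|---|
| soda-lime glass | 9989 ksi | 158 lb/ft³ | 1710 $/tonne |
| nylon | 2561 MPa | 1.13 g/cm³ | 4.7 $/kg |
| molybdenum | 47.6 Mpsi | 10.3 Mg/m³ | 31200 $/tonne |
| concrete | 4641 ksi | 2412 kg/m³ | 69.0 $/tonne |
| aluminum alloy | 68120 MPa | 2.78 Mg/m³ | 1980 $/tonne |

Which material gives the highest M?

concrete

In SI units:
  soda-lime glass: E = 68.87 GPa, ρ = 2531 kg/m³, cost = 1.710 $/kg
  nylon: E = 2.561 GPa, ρ = 1130 kg/m³, cost = 4.700 $/kg
  molybdenum: E = 328.2 GPa, ρ = 10300 kg/m³, cost = 31.20 $/kg
  concrete: E = 32.00 GPa, ρ = 2412 kg/m³, cost = 0.06900 $/kg
  aluminum alloy: E = 68.12 GPa, ρ = 2780 kg/m³, cost = 1.980 $/kg
  concrete: M = 192 MN·m per $
  soda-lime glass: M = 15.9 MN·m per $
  aluminum alloy: M = 12.4 MN·m per $
  molybdenum: M = 1.02 MN·m per $
  nylon: M = 0.482 MN·m per $
The maximum is for concrete.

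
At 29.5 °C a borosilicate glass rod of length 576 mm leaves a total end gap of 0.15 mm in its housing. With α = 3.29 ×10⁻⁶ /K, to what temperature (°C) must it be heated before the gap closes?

α·L₀·ΔT = 0.15 mm ⇒ ΔT = 0.15 / (3.29×10⁻⁶ × 576.0) = 79.15 K.
T = 29.5 + 79.15 = 108.7 °C.

109 °C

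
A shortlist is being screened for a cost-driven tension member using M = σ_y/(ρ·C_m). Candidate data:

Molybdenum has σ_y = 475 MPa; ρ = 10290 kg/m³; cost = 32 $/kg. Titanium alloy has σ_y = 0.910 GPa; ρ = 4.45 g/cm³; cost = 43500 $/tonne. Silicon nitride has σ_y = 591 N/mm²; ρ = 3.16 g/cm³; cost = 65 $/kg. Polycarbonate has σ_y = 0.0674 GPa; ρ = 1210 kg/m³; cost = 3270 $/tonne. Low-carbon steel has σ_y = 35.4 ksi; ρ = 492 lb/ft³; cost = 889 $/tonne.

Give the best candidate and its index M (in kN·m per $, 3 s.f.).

Normalizing units and computing the index:
  molybdenum: σ_y = 475.0 MPa, ρ = 10290 kg/m³, cost = 32.00 $/kg
  titanium alloy: σ_y = 910.0 MPa, ρ = 4450 kg/m³, cost = 43.50 $/kg
  silicon nitride: σ_y = 591.0 MPa, ρ = 3160 kg/m³, cost = 65.00 $/kg
  polycarbonate: σ_y = 67.40 MPa, ρ = 1210 kg/m³, cost = 3.270 $/kg
  low-carbon steel: σ_y = 244.1 MPa, ρ = 7881 kg/m³, cost = 0.8890 $/kg
  low-carbon steel: M = 34.8 kN·m per $
  polycarbonate: M = 17.0 kN·m per $
  titanium alloy: M = 4.70 kN·m per $
  silicon nitride: M = 2.88 kN·m per $
  molybdenum: M = 1.44 kN·m per $
Low-carbon steel ranks first.

low-carbon steel, M = 34.8 kN·m per $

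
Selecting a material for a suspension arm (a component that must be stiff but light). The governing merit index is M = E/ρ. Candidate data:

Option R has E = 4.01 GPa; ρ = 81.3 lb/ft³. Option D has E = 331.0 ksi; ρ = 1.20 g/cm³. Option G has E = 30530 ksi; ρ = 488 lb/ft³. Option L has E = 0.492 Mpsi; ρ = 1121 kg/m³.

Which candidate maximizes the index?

option G

After converting to SI:
  option R: E = 4.010 GPa, ρ = 1302 kg/m³
  option D: E = 2.282 GPa, ρ = 1200 kg/m³
  option G: E = 210.5 GPa, ρ = 7817 kg/m³
  option L: E = 3.392 GPa, ρ = 1121 kg/m³
  option G: M = 26.9 MN·m/kg
  option R: M = 3.08 MN·m/kg
  option L: M = 3.03 MN·m/kg
  option D: M = 1.90 MN·m/kg
Highest index: option G.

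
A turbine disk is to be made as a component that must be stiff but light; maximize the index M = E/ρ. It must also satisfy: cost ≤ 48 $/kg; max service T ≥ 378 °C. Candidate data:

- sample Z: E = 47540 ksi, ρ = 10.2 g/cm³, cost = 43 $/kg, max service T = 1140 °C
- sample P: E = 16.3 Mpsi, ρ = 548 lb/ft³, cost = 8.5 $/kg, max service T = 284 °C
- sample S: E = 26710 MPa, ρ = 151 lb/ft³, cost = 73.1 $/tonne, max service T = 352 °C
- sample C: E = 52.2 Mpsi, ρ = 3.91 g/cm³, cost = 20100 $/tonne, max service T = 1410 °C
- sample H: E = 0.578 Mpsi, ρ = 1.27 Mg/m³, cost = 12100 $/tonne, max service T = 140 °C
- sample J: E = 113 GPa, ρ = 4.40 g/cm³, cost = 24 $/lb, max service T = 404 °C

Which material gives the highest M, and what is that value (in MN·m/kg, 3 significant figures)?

Screen on constraints: cost ≤ 48 $/kg; max service T ≥ 378 °C. Survivors: sample Z, sample C.
After converting to SI:
  sample Z: E = 327.8 GPa, ρ = 10200 kg/m³
  sample C: E = 359.9 GPa, ρ = 3910 kg/m³
  sample C: M = 92.0 MN·m/kg
  sample Z: M = 32.1 MN·m/kg
Sample C ranks first.

sample C, M = 92.0 MN·m/kg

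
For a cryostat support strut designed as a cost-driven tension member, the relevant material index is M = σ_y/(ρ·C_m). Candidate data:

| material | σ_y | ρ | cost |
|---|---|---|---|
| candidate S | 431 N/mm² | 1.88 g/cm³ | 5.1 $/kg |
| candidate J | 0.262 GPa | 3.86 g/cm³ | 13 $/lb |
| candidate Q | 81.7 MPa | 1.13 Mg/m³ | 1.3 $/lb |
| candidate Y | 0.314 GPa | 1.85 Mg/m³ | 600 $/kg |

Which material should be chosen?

candidate S

Convert each candidate to consistent units, then evaluate M:
  candidate S: σ_y = 431.0 MPa, ρ = 1880 kg/m³, cost = 5.100 $/kg
  candidate J: σ_y = 262.0 MPa, ρ = 3860 kg/m³, cost = 28.66 $/kg
  candidate Q: σ_y = 81.70 MPa, ρ = 1130 kg/m³, cost = 2.866 $/kg
  candidate Y: σ_y = 314.0 MPa, ρ = 1850 kg/m³, cost = 600.0 $/kg
  candidate S: M = 45.0 kN·m per $
  candidate Q: M = 25.2 kN·m per $
  candidate J: M = 2.37 kN·m per $
  candidate Y: M = 0.283 kN·m per $
Candidate S has the largest M.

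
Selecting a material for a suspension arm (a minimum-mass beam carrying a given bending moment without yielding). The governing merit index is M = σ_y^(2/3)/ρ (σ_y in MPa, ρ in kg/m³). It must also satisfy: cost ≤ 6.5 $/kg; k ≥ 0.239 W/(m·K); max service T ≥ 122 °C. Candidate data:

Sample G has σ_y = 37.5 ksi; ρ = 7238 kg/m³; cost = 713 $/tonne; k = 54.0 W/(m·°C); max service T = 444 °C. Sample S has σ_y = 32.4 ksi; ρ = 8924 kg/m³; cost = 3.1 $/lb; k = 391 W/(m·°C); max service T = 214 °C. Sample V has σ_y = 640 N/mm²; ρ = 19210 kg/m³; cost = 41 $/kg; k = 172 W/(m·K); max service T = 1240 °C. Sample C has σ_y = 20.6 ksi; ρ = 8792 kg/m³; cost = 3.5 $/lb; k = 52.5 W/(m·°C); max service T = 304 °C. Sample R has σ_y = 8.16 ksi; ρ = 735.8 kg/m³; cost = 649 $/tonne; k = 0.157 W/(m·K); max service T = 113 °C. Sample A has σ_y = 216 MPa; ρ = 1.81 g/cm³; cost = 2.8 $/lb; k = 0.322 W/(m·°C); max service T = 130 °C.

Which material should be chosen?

sample A

Screen on constraints: cost ≤ 6.5 $/kg; k ≥ 0.239 W/(m·K); max service T ≥ 122 °C. Survivors: sample G, sample A.
Normalizing units and computing the index:
  sample G: σ_y = 258.6 MPa, ρ = 7238 kg/m³
  sample A: σ_y = 216.0 MPa, ρ = 1810 kg/m³
  sample A: M = 19.9×10⁻³
  sample G: M = 5.61×10⁻³
Sample A has the largest M.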